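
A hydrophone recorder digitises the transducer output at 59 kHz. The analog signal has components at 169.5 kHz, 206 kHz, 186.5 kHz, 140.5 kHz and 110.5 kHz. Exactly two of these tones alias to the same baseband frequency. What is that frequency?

fs/2 = 29.5 kHz.
169.5 kHz mod fs = 51.5 kHz.
51.5 kHz > fs/2 = 29.5 kHz, folds to fs − 51.5 kHz = 7.5 kHz.
206 kHz mod fs = 29 kHz.
29 kHz ≤ fs/2 = 29.5 kHz, appears at 29 kHz.
186.5 kHz mod fs = 9.5 kHz.
9.5 kHz ≤ fs/2 = 29.5 kHz, appears at 9.5 kHz.
140.5 kHz mod fs = 22.5 kHz.
22.5 kHz ≤ fs/2 = 29.5 kHz, appears at 22.5 kHz.
110.5 kHz mod fs = 51.5 kHz.
51.5 kHz > fs/2 = 29.5 kHz, folds to fs − 51.5 kHz = 7.5 kHz.
110.5 kHz and 169.5 kHz both map to 7.5 kHz.

7.5 kHz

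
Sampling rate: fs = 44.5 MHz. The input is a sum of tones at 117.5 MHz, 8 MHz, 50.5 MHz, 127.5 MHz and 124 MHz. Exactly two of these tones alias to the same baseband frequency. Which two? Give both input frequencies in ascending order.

50.5 MHz, 127.5 MHz

fs/2 = 22.25 MHz.
117.5 MHz mod fs = 28.5 MHz.
28.5 MHz > fs/2 = 22.25 MHz, folds to fs − 28.5 MHz = 16 MHz.
8 MHz ≤ fs/2 = 22.25 MHz, passes unchanged.
50.5 MHz mod fs = 6 MHz.
6 MHz ≤ fs/2 = 22.25 MHz, appears at 6 MHz.
127.5 MHz mod fs = 38.5 MHz.
38.5 MHz > fs/2 = 22.25 MHz, folds to fs − 38.5 MHz = 6 MHz.
124 MHz mod fs = 35 MHz.
35 MHz > fs/2 = 22.25 MHz, folds to fs − 35 MHz = 9.5 MHz.
50.5 MHz and 127.5 MHz both map to 6 MHz.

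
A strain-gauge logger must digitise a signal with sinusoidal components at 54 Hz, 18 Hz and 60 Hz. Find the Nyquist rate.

120 Hz

Highest-frequency component: 60 Hz.
Nyquist rate = 2 × 60 Hz = 120 Hz.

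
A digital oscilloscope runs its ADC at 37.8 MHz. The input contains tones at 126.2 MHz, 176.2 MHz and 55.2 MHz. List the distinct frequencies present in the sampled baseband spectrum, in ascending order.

12.8 MHz, 17.4 MHz

fs/2 = 18.9 MHz.
126.2 MHz mod fs = 12.8 MHz.
12.8 MHz ≤ fs/2 = 18.9 MHz, appears at 12.8 MHz.
176.2 MHz mod fs = 25 MHz.
25 MHz > fs/2 = 18.9 MHz, folds to fs − 25 MHz = 12.8 MHz.
55.2 MHz mod fs = 17.4 MHz.
17.4 MHz ≤ fs/2 = 18.9 MHz, appears at 17.4 MHz.
Distinct values: {12.8 MHz, 17.4 MHz}.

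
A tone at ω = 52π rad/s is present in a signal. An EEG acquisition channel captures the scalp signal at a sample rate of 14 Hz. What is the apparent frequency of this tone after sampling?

ω = 52π rad/s → f = ω/(2π) = 26 Hz.
26 Hz mod fs = 12 Hz.
12 Hz > fs/2 = 7 Hz, folds to fs − 12 Hz = 2 Hz.

2 Hz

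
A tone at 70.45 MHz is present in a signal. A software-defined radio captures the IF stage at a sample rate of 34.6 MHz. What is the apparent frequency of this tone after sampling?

1.25 MHz

70.45 MHz mod fs = 1.25 MHz.
1.25 MHz ≤ fs/2 = 17.3 MHz, appears at 1.25 MHz.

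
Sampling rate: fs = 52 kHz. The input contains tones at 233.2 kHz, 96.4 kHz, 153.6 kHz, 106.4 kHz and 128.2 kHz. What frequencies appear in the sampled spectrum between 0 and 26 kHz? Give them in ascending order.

2.4 kHz, 7.6 kHz, 24.2 kHz, 25.2 kHz

fs/2 = 26 kHz.
233.2 kHz mod fs = 25.2 kHz.
25.2 kHz ≤ fs/2 = 26 kHz, appears at 25.2 kHz.
96.4 kHz mod fs = 44.4 kHz.
44.4 kHz > fs/2 = 26 kHz, folds to fs − 44.4 kHz = 7.6 kHz.
153.6 kHz mod fs = 49.6 kHz.
49.6 kHz > fs/2 = 26 kHz, folds to fs − 49.6 kHz = 2.4 kHz.
106.4 kHz mod fs = 2.4 kHz.
2.4 kHz ≤ fs/2 = 26 kHz, appears at 2.4 kHz.
128.2 kHz mod fs = 24.2 kHz.
24.2 kHz ≤ fs/2 = 26 kHz, appears at 24.2 kHz.
Distinct values: {2.4 kHz, 7.6 kHz, 24.2 kHz, 25.2 kHz}.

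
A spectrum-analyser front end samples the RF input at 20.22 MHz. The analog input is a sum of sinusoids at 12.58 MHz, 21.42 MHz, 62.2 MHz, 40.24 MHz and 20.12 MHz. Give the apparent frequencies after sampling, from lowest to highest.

fs/2 = 10.11 MHz.
12.58 MHz > fs/2 = 10.11 MHz, folds to fs − 12.58 MHz = 7.64 MHz.
21.42 MHz mod fs = 1.2 MHz.
1.2 MHz ≤ fs/2 = 10.11 MHz, appears at 1.2 MHz.
62.2 MHz mod fs = 1.54 MHz.
1.54 MHz ≤ fs/2 = 10.11 MHz, appears at 1.54 MHz.
40.24 MHz mod fs = 20.02 MHz.
20.02 MHz > fs/2 = 10.11 MHz, folds to fs − 20.02 MHz = 0.2 MHz.
20.12 MHz > fs/2 = 10.11 MHz, folds to fs − 20.12 MHz = 0.1 MHz.
Distinct values: {0.1 MHz, 0.2 MHz, 1.2 MHz, 1.54 MHz, 7.64 MHz}.

0.1 MHz, 0.2 MHz, 1.2 MHz, 1.54 MHz, 7.64 MHz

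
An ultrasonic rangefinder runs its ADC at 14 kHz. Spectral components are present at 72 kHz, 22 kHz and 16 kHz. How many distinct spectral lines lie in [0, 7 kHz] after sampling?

2

fs/2 = 7 kHz.
72 kHz mod fs = 2 kHz.
2 kHz ≤ fs/2 = 7 kHz, appears at 2 kHz.
22 kHz mod fs = 8 kHz.
8 kHz > fs/2 = 7 kHz, folds to fs − 8 kHz = 6 kHz.
16 kHz mod fs = 2 kHz.
2 kHz ≤ fs/2 = 7 kHz, appears at 2 kHz.
Distinct values: {2 kHz, 6 kHz} → 2.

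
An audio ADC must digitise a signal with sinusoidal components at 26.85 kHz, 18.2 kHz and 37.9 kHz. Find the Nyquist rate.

75.8 kHz

Highest-frequency component: 37.9 kHz.
Nyquist rate = 2 × 37.9 kHz = 75.8 kHz.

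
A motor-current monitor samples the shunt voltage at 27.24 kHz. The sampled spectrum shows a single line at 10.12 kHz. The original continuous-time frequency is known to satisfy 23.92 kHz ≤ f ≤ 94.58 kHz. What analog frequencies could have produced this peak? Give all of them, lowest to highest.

Frequencies that alias to 10.12 kHz are k·fs ± 10.12 kHz for integer k ≥ 0.
k=0: 10.12 kHz.
k=1: 17.12 kHz, 37.36 kHz.
k=2: 44.36 kHz, 64.6 kHz.
k=3: 71.6 kHz, 91.84 kHz.
k=4: 98.84 kHz, 119.08 kHz.
Within [23.92 kHz, 94.58 kHz]: 37.36 kHz, 44.36 kHz, 64.6 kHz, 71.6 kHz, 91.84 kHz.

37.36 kHz, 44.36 kHz, 64.6 kHz, 71.6 kHz, 91.84 kHz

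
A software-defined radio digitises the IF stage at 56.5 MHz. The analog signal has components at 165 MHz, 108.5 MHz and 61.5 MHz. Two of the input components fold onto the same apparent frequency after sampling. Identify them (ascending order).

108.5 MHz, 165 MHz

fs/2 = 28.25 MHz.
165 MHz mod fs = 52 MHz.
52 MHz > fs/2 = 28.25 MHz, folds to fs − 52 MHz = 4.5 MHz.
108.5 MHz mod fs = 52 MHz.
52 MHz > fs/2 = 28.25 MHz, folds to fs − 52 MHz = 4.5 MHz.
61.5 MHz mod fs = 5 MHz.
5 MHz ≤ fs/2 = 28.25 MHz, appears at 5 MHz.
108.5 MHz and 165 MHz both map to 4.5 MHz.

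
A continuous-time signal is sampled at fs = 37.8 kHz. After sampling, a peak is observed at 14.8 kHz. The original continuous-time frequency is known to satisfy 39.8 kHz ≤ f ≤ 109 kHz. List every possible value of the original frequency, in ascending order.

52.6 kHz, 60.8 kHz, 90.4 kHz, 98.6 kHz

Frequencies that alias to 14.8 kHz are k·fs ± 14.8 kHz for integer k ≥ 0.
k=0: 14.8 kHz.
k=1: 23 kHz, 52.6 kHz.
k=2: 60.8 kHz, 90.4 kHz.
k=3: 98.6 kHz, 128.2 kHz.
k=4: 136.4 kHz, 166 kHz.
Within [39.8 kHz, 109 kHz]: 52.6 kHz, 60.8 kHz, 90.4 kHz, 98.6 kHz.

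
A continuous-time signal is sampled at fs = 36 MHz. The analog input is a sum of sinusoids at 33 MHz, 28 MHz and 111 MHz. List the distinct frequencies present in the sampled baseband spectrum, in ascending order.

3 MHz, 8 MHz

fs/2 = 18 MHz.
33 MHz > fs/2 = 18 MHz, folds to fs − 33 MHz = 3 MHz.
28 MHz > fs/2 = 18 MHz, folds to fs − 28 MHz = 8 MHz.
111 MHz mod fs = 3 MHz.
3 MHz ≤ fs/2 = 18 MHz, appears at 3 MHz.
Distinct values: {3 MHz, 8 MHz}.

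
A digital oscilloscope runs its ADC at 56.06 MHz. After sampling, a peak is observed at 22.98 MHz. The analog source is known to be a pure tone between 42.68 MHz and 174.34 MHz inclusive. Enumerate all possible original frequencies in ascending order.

79.04 MHz, 89.14 MHz, 135.1 MHz, 145.2 MHz

Frequencies that alias to 22.98 MHz are k·fs ± 22.98 MHz for integer k ≥ 0.
k=0: 22.98 MHz.
k=1: 33.08 MHz, 79.04 MHz.
k=2: 89.14 MHz, 135.1 MHz.
k=3: 145.2 MHz, 191.16 MHz.
k=4: 201.26 MHz, 247.22 MHz.
Within [42.68 MHz, 174.34 MHz]: 79.04 MHz, 89.14 MHz, 135.1 MHz, 145.2 MHz.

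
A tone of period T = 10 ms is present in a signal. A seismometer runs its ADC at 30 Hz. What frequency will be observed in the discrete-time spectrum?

T = 10 ms → f = 1/T = 100 Hz.
100 Hz mod fs = 10 Hz.
10 Hz ≤ fs/2 = 15 Hz, appears at 10 Hz.

10 Hz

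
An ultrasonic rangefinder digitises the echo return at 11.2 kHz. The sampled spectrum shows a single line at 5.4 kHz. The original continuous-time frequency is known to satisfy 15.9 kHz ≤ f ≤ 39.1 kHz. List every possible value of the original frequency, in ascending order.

Frequencies that alias to 5.4 kHz are k·fs ± 5.4 kHz for integer k ≥ 0.
k=0: 5.4 kHz.
k=1: 5.8 kHz, 16.6 kHz.
k=2: 17 kHz, 27.8 kHz.
k=3: 28.2 kHz, 39 kHz.
k=4: 39.4 kHz, 50.2 kHz.
Within [15.9 kHz, 39.1 kHz]: 16.6 kHz, 17 kHz, 27.8 kHz, 28.2 kHz, 39 kHz.

16.6 kHz, 17 kHz, 27.8 kHz, 28.2 kHz, 39 kHz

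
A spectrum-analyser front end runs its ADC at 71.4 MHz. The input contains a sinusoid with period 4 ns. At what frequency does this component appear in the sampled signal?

T = 4 ns → f = 1/T = 250 MHz.
250 MHz mod fs = 35.8 MHz.
35.8 MHz > fs/2 = 35.7 MHz, folds to fs − 35.8 MHz = 35.6 MHz.

35.6 MHz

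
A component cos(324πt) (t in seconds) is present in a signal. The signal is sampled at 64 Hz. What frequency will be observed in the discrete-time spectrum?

30 Hz

ω = 324π rad/s → f = ω/(2π) = 162 Hz.
162 Hz mod fs = 34 Hz.
34 Hz > fs/2 = 32 Hz, folds to fs − 34 Hz = 30 Hz.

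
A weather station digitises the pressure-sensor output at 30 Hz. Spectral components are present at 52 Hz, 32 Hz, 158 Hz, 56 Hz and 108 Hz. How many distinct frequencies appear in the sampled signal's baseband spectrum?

4

fs/2 = 15 Hz.
52 Hz mod fs = 22 Hz.
22 Hz > fs/2 = 15 Hz, folds to fs − 22 Hz = 8 Hz.
32 Hz mod fs = 2 Hz.
2 Hz ≤ fs/2 = 15 Hz, appears at 2 Hz.
158 Hz mod fs = 8 Hz.
8 Hz ≤ fs/2 = 15 Hz, appears at 8 Hz.
56 Hz mod fs = 26 Hz.
26 Hz > fs/2 = 15 Hz, folds to fs − 26 Hz = 4 Hz.
108 Hz mod fs = 18 Hz.
18 Hz > fs/2 = 15 Hz, folds to fs − 18 Hz = 12 Hz.
Distinct values: {2 Hz, 4 Hz, 8 Hz, 12 Hz} → 4.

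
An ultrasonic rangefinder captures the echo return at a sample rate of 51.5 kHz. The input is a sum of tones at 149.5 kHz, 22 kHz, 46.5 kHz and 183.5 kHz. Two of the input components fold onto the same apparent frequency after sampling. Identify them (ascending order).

46.5 kHz, 149.5 kHz

fs/2 = 25.75 kHz.
149.5 kHz mod fs = 46.5 kHz.
46.5 kHz > fs/2 = 25.75 kHz, folds to fs − 46.5 kHz = 5 kHz.
22 kHz ≤ fs/2 = 25.75 kHz, passes unchanged.
46.5 kHz > fs/2 = 25.75 kHz, folds to fs − 46.5 kHz = 5 kHz.
183.5 kHz mod fs = 29 kHz.
29 kHz > fs/2 = 25.75 kHz, folds to fs − 29 kHz = 22.5 kHz.
46.5 kHz and 149.5 kHz both map to 5 kHz.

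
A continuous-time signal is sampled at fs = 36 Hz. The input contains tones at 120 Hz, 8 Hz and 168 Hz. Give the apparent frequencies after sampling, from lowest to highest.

8 Hz, 12 Hz

fs/2 = 18 Hz.
120 Hz mod fs = 12 Hz.
12 Hz ≤ fs/2 = 18 Hz, appears at 12 Hz.
8 Hz ≤ fs/2 = 18 Hz, passes unchanged.
168 Hz mod fs = 24 Hz.
24 Hz > fs/2 = 18 Hz, folds to fs − 24 Hz = 12 Hz.
Distinct values: {8 Hz, 12 Hz}.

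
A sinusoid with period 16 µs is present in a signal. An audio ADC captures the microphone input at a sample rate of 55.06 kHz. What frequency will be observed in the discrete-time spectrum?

7.44 kHz

T = 16 µs → f = 1/T = 62.5 kHz.
62.5 kHz mod fs = 7.44 kHz.
7.44 kHz ≤ fs/2 = 27.53 kHz, appears at 7.44 kHz.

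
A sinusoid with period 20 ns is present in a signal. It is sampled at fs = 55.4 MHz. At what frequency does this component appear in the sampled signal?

5.4 MHz

T = 20 ns → f = 1/T = 50 MHz.
50 MHz > fs/2 = 27.7 MHz, folds to fs − 50 MHz = 5.4 MHz.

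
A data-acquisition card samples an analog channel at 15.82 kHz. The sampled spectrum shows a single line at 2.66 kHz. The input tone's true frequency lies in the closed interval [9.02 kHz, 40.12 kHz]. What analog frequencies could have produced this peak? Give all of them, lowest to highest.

Frequencies that alias to 2.66 kHz are k·fs ± 2.66 kHz for integer k ≥ 0.
k=0: 2.66 kHz.
k=1: 13.16 kHz, 18.48 kHz.
k=2: 28.98 kHz, 34.3 kHz.
k=3: 44.8 kHz, 50.12 kHz.
Within [9.02 kHz, 40.12 kHz]: 13.16 kHz, 18.48 kHz, 28.98 kHz, 34.3 kHz.

13.16 kHz, 18.48 kHz, 28.98 kHz, 34.3 kHz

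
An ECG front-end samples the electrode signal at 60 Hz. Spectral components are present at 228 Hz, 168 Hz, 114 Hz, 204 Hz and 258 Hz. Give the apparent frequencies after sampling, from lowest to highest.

6 Hz, 12 Hz, 18 Hz, 24 Hz

fs/2 = 30 Hz.
228 Hz mod fs = 48 Hz.
48 Hz > fs/2 = 30 Hz, folds to fs − 48 Hz = 12 Hz.
168 Hz mod fs = 48 Hz.
48 Hz > fs/2 = 30 Hz, folds to fs − 48 Hz = 12 Hz.
114 Hz mod fs = 54 Hz.
54 Hz > fs/2 = 30 Hz, folds to fs − 54 Hz = 6 Hz.
204 Hz mod fs = 24 Hz.
24 Hz ≤ fs/2 = 30 Hz, appears at 24 Hz.
258 Hz mod fs = 18 Hz.
18 Hz ≤ fs/2 = 30 Hz, appears at 18 Hz.
Distinct values: {6 Hz, 12 Hz, 18 Hz, 24 Hz}.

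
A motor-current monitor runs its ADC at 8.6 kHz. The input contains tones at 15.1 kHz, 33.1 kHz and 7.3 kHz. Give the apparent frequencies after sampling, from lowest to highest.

1.3 kHz, 2.1 kHz

fs/2 = 4.3 kHz.
15.1 kHz mod fs = 6.5 kHz.
6.5 kHz > fs/2 = 4.3 kHz, folds to fs − 6.5 kHz = 2.1 kHz.
33.1 kHz mod fs = 7.3 kHz.
7.3 kHz > fs/2 = 4.3 kHz, folds to fs − 7.3 kHz = 1.3 kHz.
7.3 kHz > fs/2 = 4.3 kHz, folds to fs − 7.3 kHz = 1.3 kHz.
Distinct values: {1.3 kHz, 2.1 kHz}.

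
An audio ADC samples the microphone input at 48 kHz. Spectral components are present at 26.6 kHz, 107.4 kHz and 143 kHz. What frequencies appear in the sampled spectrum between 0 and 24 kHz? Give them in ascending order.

fs/2 = 24 kHz.
26.6 kHz > fs/2 = 24 kHz, folds to fs − 26.6 kHz = 21.4 kHz.
107.4 kHz mod fs = 11.4 kHz.
11.4 kHz ≤ fs/2 = 24 kHz, appears at 11.4 kHz.
143 kHz mod fs = 47 kHz.
47 kHz > fs/2 = 24 kHz, folds to fs − 47 kHz = 1 kHz.
Distinct values: {1 kHz, 11.4 kHz, 21.4 kHz}.

1 kHz, 11.4 kHz, 21.4 kHz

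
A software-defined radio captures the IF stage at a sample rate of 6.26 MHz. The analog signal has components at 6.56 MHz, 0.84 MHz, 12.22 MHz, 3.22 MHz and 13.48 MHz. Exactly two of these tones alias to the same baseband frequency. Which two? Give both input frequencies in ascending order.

fs/2 = 3.13 MHz.
6.56 MHz mod fs = 0.3 MHz.
0.3 MHz ≤ fs/2 = 3.13 MHz, appears at 0.3 MHz.
0.84 MHz ≤ fs/2 = 3.13 MHz, passes unchanged.
12.22 MHz mod fs = 5.96 MHz.
5.96 MHz > fs/2 = 3.13 MHz, folds to fs − 5.96 MHz = 0.3 MHz.
3.22 MHz > fs/2 = 3.13 MHz, folds to fs − 3.22 MHz = 3.04 MHz.
13.48 MHz mod fs = 0.96 MHz.
0.96 MHz ≤ fs/2 = 3.13 MHz, appears at 0.96 MHz.
6.56 MHz and 12.22 MHz both map to 0.3 MHz.

6.56 MHz, 12.22 MHz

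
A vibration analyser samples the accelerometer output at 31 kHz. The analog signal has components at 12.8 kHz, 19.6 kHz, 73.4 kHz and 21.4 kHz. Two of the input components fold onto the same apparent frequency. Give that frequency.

11.4 kHz

fs/2 = 15.5 kHz.
12.8 kHz ≤ fs/2 = 15.5 kHz, passes unchanged.
19.6 kHz > fs/2 = 15.5 kHz, folds to fs − 19.6 kHz = 11.4 kHz.
73.4 kHz mod fs = 11.4 kHz.
11.4 kHz ≤ fs/2 = 15.5 kHz, appears at 11.4 kHz.
21.4 kHz > fs/2 = 15.5 kHz, folds to fs − 21.4 kHz = 9.6 kHz.
19.6 kHz and 73.4 kHz both map to 11.4 kHz.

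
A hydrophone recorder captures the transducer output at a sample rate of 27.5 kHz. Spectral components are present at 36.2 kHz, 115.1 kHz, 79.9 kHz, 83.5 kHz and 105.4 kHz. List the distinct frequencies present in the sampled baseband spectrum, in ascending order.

fs/2 = 13.75 kHz.
36.2 kHz mod fs = 8.7 kHz.
8.7 kHz ≤ fs/2 = 13.75 kHz, appears at 8.7 kHz.
115.1 kHz mod fs = 5.1 kHz.
5.1 kHz ≤ fs/2 = 13.75 kHz, appears at 5.1 kHz.
79.9 kHz mod fs = 24.9 kHz.
24.9 kHz > fs/2 = 13.75 kHz, folds to fs − 24.9 kHz = 2.6 kHz.
83.5 kHz mod fs = 1 kHz.
1 kHz ≤ fs/2 = 13.75 kHz, appears at 1 kHz.
105.4 kHz mod fs = 22.9 kHz.
22.9 kHz > fs/2 = 13.75 kHz, folds to fs − 22.9 kHz = 4.6 kHz.
Distinct values: {1 kHz, 2.6 kHz, 4.6 kHz, 5.1 kHz, 8.7 kHz}.

1 kHz, 2.6 kHz, 4.6 kHz, 5.1 kHz, 8.7 kHz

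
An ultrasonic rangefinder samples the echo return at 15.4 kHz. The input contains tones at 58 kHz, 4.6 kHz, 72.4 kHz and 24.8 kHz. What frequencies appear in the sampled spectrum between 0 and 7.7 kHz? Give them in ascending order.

3.6 kHz, 4.6 kHz, 6 kHz

fs/2 = 7.7 kHz.
58 kHz mod fs = 11.8 kHz.
11.8 kHz > fs/2 = 7.7 kHz, folds to fs − 11.8 kHz = 3.6 kHz.
4.6 kHz ≤ fs/2 = 7.7 kHz, passes unchanged.
72.4 kHz mod fs = 10.8 kHz.
10.8 kHz > fs/2 = 7.7 kHz, folds to fs − 10.8 kHz = 4.6 kHz.
24.8 kHz mod fs = 9.4 kHz.
9.4 kHz > fs/2 = 7.7 kHz, folds to fs − 9.4 kHz = 6 kHz.
Distinct values: {3.6 kHz, 4.6 kHz, 6 kHz}.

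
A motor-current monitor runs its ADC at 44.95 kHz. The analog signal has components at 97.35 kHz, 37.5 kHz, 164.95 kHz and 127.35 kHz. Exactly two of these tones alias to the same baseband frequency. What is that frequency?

7.45 kHz

fs/2 = 22.475 kHz.
97.35 kHz mod fs = 7.45 kHz.
7.45 kHz ≤ fs/2 = 22.475 kHz, appears at 7.45 kHz.
37.5 kHz > fs/2 = 22.475 kHz, folds to fs − 37.5 kHz = 7.45 kHz.
164.95 kHz mod fs = 30.1 kHz.
30.1 kHz > fs/2 = 22.475 kHz, folds to fs − 30.1 kHz = 14.85 kHz.
127.35 kHz mod fs = 37.45 kHz.
37.45 kHz > fs/2 = 22.475 kHz, folds to fs − 37.45 kHz = 7.5 kHz.
37.5 kHz and 97.35 kHz both map to 7.45 kHz.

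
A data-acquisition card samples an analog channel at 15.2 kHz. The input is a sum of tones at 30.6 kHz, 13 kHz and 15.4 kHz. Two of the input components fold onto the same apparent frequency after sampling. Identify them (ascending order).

fs/2 = 7.6 kHz.
30.6 kHz mod fs = 0.2 kHz.
0.2 kHz ≤ fs/2 = 7.6 kHz, appears at 0.2 kHz.
13 kHz > fs/2 = 7.6 kHz, folds to fs − 13 kHz = 2.2 kHz.
15.4 kHz mod fs = 0.2 kHz.
0.2 kHz ≤ fs/2 = 7.6 kHz, appears at 0.2 kHz.
15.4 kHz and 30.6 kHz both map to 0.2 kHz.

15.4 kHz, 30.6 kHz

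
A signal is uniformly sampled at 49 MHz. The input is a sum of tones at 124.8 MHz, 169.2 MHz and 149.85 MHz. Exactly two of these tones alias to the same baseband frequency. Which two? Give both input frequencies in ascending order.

124.8 MHz, 169.2 MHz

fs/2 = 24.5 MHz.
124.8 MHz mod fs = 26.8 MHz.
26.8 MHz > fs/2 = 24.5 MHz, folds to fs − 26.8 MHz = 22.2 MHz.
169.2 MHz mod fs = 22.2 MHz.
22.2 MHz ≤ fs/2 = 24.5 MHz, appears at 22.2 MHz.
149.85 MHz mod fs = 2.85 MHz.
2.85 MHz ≤ fs/2 = 24.5 MHz, appears at 2.85 MHz.
124.8 MHz and 169.2 MHz both map to 22.2 MHz.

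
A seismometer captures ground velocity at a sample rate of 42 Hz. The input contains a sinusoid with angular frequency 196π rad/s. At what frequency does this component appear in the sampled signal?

ω = 196π rad/s → f = ω/(2π) = 98 Hz.
98 Hz mod fs = 14 Hz.
14 Hz ≤ fs/2 = 21 Hz, appears at 14 Hz.

14 Hz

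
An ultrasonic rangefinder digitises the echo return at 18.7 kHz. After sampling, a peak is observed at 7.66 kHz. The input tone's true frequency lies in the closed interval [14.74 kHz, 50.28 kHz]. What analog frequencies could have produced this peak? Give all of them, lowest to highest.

26.36 kHz, 29.74 kHz, 45.06 kHz, 48.44 kHz

Frequencies that alias to 7.66 kHz are k·fs ± 7.66 kHz for integer k ≥ 0.
k=0: 7.66 kHz.
k=1: 11.04 kHz, 26.36 kHz.
k=2: 29.74 kHz, 45.06 kHz.
k=3: 48.44 kHz, 63.76 kHz.
k=4: 67.14 kHz, 82.46 kHz.
Within [14.74 kHz, 50.28 kHz]: 26.36 kHz, 29.74 kHz, 45.06 kHz, 48.44 kHz.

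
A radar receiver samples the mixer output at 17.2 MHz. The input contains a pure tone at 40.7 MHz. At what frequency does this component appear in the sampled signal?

40.7 MHz mod fs = 6.3 MHz.
6.3 MHz ≤ fs/2 = 8.6 MHz, appears at 6.3 MHz.

6.3 MHz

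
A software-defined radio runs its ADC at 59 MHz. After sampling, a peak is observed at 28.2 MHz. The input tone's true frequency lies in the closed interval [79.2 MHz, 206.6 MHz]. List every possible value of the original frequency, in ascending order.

Frequencies that alias to 28.2 MHz are k·fs ± 28.2 MHz for integer k ≥ 0.
k=0: 28.2 MHz.
k=1: 30.8 MHz, 87.2 MHz.
k=2: 89.8 MHz, 146.2 MHz.
k=3: 148.8 MHz, 205.2 MHz.
k=4: 207.8 MHz, 264.2 MHz.
Within [79.2 MHz, 206.6 MHz]: 87.2 MHz, 89.8 MHz, 146.2 MHz, 148.8 MHz, 205.2 MHz.

87.2 MHz, 89.8 MHz, 146.2 MHz, 148.8 MHz, 205.2 MHz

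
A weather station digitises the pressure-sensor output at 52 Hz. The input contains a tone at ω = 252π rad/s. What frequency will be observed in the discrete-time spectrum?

22 Hz

ω = 252π rad/s → f = ω/(2π) = 126 Hz.
126 Hz mod fs = 22 Hz.
22 Hz ≤ fs/2 = 26 Hz, appears at 22 Hz.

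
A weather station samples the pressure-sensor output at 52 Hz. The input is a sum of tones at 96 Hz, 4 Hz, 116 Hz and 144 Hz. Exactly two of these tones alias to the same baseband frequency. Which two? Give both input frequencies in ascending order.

116 Hz, 144 Hz

fs/2 = 26 Hz.
96 Hz mod fs = 44 Hz.
44 Hz > fs/2 = 26 Hz, folds to fs − 44 Hz = 8 Hz.
4 Hz ≤ fs/2 = 26 Hz, passes unchanged.
116 Hz mod fs = 12 Hz.
12 Hz ≤ fs/2 = 26 Hz, appears at 12 Hz.
144 Hz mod fs = 40 Hz.
40 Hz > fs/2 = 26 Hz, folds to fs − 40 Hz = 12 Hz.
116 Hz and 144 Hz both map to 12 Hz.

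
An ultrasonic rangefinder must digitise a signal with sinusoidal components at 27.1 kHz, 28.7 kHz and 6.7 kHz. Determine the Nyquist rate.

Highest-frequency component: 28.7 kHz.
Nyquist rate = 2 × 28.7 kHz = 57.4 kHz.

57.4 kHz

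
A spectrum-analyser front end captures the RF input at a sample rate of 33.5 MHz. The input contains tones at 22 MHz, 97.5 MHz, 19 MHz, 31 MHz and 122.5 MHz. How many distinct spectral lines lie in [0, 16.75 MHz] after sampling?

4

fs/2 = 16.75 MHz.
22 MHz > fs/2 = 16.75 MHz, folds to fs − 22 MHz = 11.5 MHz.
97.5 MHz mod fs = 30.5 MHz.
30.5 MHz > fs/2 = 16.75 MHz, folds to fs − 30.5 MHz = 3 MHz.
19 MHz > fs/2 = 16.75 MHz, folds to fs − 19 MHz = 14.5 MHz.
31 MHz > fs/2 = 16.75 MHz, folds to fs − 31 MHz = 2.5 MHz.
122.5 MHz mod fs = 22 MHz.
22 MHz > fs/2 = 16.75 MHz, folds to fs − 22 MHz = 11.5 MHz.
Distinct values: {2.5 MHz, 3 MHz, 11.5 MHz, 14.5 MHz} → 4.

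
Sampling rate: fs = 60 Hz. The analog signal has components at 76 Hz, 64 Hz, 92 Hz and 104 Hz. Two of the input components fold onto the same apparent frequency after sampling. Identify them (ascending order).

fs/2 = 30 Hz.
76 Hz mod fs = 16 Hz.
16 Hz ≤ fs/2 = 30 Hz, appears at 16 Hz.
64 Hz mod fs = 4 Hz.
4 Hz ≤ fs/2 = 30 Hz, appears at 4 Hz.
92 Hz mod fs = 32 Hz.
32 Hz > fs/2 = 30 Hz, folds to fs − 32 Hz = 28 Hz.
104 Hz mod fs = 44 Hz.
44 Hz > fs/2 = 30 Hz, folds to fs − 44 Hz = 16 Hz.
76 Hz and 104 Hz both map to 16 Hz.

76 Hz, 104 Hz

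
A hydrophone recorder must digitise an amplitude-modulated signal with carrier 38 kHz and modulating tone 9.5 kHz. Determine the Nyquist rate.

AM sidebands sit at fc ± fm = 28.5 kHz and 47.5 kHz.
Highest-frequency component: 47.5 kHz.
Nyquist rate = 2 × 47.5 kHz = 95 kHz.

95 kHz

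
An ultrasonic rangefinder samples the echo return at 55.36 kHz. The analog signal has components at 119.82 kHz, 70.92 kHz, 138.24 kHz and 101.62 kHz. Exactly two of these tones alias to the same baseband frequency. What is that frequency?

fs/2 = 27.68 kHz.
119.82 kHz mod fs = 9.1 kHz.
9.1 kHz ≤ fs/2 = 27.68 kHz, appears at 9.1 kHz.
70.92 kHz mod fs = 15.56 kHz.
15.56 kHz ≤ fs/2 = 27.68 kHz, appears at 15.56 kHz.
138.24 kHz mod fs = 27.52 kHz.
27.52 kHz ≤ fs/2 = 27.68 kHz, appears at 27.52 kHz.
101.62 kHz mod fs = 46.26 kHz.
46.26 kHz > fs/2 = 27.68 kHz, folds to fs − 46.26 kHz = 9.1 kHz.
101.62 kHz and 119.82 kHz both map to 9.1 kHz.

9.1 kHz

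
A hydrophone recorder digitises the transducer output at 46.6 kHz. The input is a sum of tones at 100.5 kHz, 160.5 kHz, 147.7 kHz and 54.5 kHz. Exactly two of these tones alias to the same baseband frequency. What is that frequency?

fs/2 = 23.3 kHz.
100.5 kHz mod fs = 7.3 kHz.
7.3 kHz ≤ fs/2 = 23.3 kHz, appears at 7.3 kHz.
160.5 kHz mod fs = 20.7 kHz.
20.7 kHz ≤ fs/2 = 23.3 kHz, appears at 20.7 kHz.
147.7 kHz mod fs = 7.9 kHz.
7.9 kHz ≤ fs/2 = 23.3 kHz, appears at 7.9 kHz.
54.5 kHz mod fs = 7.9 kHz.
7.9 kHz ≤ fs/2 = 23.3 kHz, appears at 7.9 kHz.
54.5 kHz and 147.7 kHz both map to 7.9 kHz.

7.9 kHz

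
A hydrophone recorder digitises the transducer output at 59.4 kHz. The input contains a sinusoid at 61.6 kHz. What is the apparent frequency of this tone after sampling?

61.6 kHz mod fs = 2.2 kHz.
2.2 kHz ≤ fs/2 = 29.7 kHz, appears at 2.2 kHz.

2.2 kHz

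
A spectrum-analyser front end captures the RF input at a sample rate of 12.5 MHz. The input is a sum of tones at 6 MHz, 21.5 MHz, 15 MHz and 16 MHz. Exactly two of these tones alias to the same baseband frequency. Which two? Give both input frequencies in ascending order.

fs/2 = 6.25 MHz.
6 MHz ≤ fs/2 = 6.25 MHz, passes unchanged.
21.5 MHz mod fs = 9 MHz.
9 MHz > fs/2 = 6.25 MHz, folds to fs − 9 MHz = 3.5 MHz.
15 MHz mod fs = 2.5 MHz.
2.5 MHz ≤ fs/2 = 6.25 MHz, appears at 2.5 MHz.
16 MHz mod fs = 3.5 MHz.
3.5 MHz ≤ fs/2 = 6.25 MHz, appears at 3.5 MHz.
16 MHz and 21.5 MHz both map to 3.5 MHz.

16 MHz, 21.5 MHz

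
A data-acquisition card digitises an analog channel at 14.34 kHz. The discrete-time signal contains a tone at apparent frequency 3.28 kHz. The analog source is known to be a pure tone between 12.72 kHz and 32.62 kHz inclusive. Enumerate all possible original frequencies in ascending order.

Frequencies that alias to 3.28 kHz are k·fs ± 3.28 kHz for integer k ≥ 0.
k=0: 3.28 kHz.
k=1: 11.06 kHz, 17.62 kHz.
k=2: 25.4 kHz, 31.96 kHz.
k=3: 39.74 kHz, 46.3 kHz.
Within [12.72 kHz, 32.62 kHz]: 17.62 kHz, 25.4 kHz, 31.96 kHz.

17.62 kHz, 25.4 kHz, 31.96 kHz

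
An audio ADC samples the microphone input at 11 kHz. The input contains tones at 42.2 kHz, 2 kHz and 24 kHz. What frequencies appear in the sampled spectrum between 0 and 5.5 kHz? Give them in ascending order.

1.8 kHz, 2 kHz

fs/2 = 5.5 kHz.
42.2 kHz mod fs = 9.2 kHz.
9.2 kHz > fs/2 = 5.5 kHz, folds to fs − 9.2 kHz = 1.8 kHz.
2 kHz ≤ fs/2 = 5.5 kHz, passes unchanged.
24 kHz mod fs = 2 kHz.
2 kHz ≤ fs/2 = 5.5 kHz, appears at 2 kHz.
Distinct values: {1.8 kHz, 2 kHz}.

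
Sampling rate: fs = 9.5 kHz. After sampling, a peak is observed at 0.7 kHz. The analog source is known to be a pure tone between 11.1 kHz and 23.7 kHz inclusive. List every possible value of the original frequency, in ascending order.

Frequencies that alias to 0.7 kHz are k·fs ± 0.7 kHz for integer k ≥ 0.
k=0: 0.7 kHz.
k=1: 8.8 kHz, 10.2 kHz.
k=2: 18.3 kHz, 19.7 kHz.
k=3: 27.8 kHz, 29.2 kHz.
Within [11.1 kHz, 23.7 kHz]: 18.3 kHz, 19.7 kHz.

18.3 kHz, 19.7 kHz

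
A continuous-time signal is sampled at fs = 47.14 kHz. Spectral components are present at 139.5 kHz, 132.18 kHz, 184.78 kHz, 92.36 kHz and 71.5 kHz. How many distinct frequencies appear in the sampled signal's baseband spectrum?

fs/2 = 23.57 kHz.
139.5 kHz mod fs = 45.22 kHz.
45.22 kHz > fs/2 = 23.57 kHz, folds to fs − 45.22 kHz = 1.92 kHz.
132.18 kHz mod fs = 37.9 kHz.
37.9 kHz > fs/2 = 23.57 kHz, folds to fs − 37.9 kHz = 9.24 kHz.
184.78 kHz mod fs = 43.36 kHz.
43.36 kHz > fs/2 = 23.57 kHz, folds to fs − 43.36 kHz = 3.78 kHz.
92.36 kHz mod fs = 45.22 kHz.
45.22 kHz > fs/2 = 23.57 kHz, folds to fs − 45.22 kHz = 1.92 kHz.
71.5 kHz mod fs = 24.36 kHz.
24.36 kHz > fs/2 = 23.57 kHz, folds to fs − 24.36 kHz = 22.78 kHz.
Distinct values: {1.92 kHz, 3.78 kHz, 9.24 kHz, 22.78 kHz} → 4.

4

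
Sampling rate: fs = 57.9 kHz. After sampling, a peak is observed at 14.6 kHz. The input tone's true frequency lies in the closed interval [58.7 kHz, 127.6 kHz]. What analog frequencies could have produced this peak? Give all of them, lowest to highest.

Frequencies that alias to 14.6 kHz are k·fs ± 14.6 kHz for integer k ≥ 0.
k=0: 14.6 kHz.
k=1: 43.3 kHz, 72.5 kHz.
k=2: 101.2 kHz, 130.4 kHz.
k=3: 159.1 kHz, 188.3 kHz.
Within [58.7 kHz, 127.6 kHz]: 72.5 kHz, 101.2 kHz.

72.5 kHz, 101.2 kHz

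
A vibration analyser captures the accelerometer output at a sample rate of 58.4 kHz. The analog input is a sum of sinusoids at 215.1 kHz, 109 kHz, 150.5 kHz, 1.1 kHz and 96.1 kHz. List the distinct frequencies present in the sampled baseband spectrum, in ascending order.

1.1 kHz, 7.8 kHz, 18.5 kHz, 20.7 kHz, 24.7 kHz

fs/2 = 29.2 kHz.
215.1 kHz mod fs = 39.9 kHz.
39.9 kHz > fs/2 = 29.2 kHz, folds to fs − 39.9 kHz = 18.5 kHz.
109 kHz mod fs = 50.6 kHz.
50.6 kHz > fs/2 = 29.2 kHz, folds to fs − 50.6 kHz = 7.8 kHz.
150.5 kHz mod fs = 33.7 kHz.
33.7 kHz > fs/2 = 29.2 kHz, folds to fs − 33.7 kHz = 24.7 kHz.
1.1 kHz ≤ fs/2 = 29.2 kHz, passes unchanged.
96.1 kHz mod fs = 37.7 kHz.
37.7 kHz > fs/2 = 29.2 kHz, folds to fs − 37.7 kHz = 20.7 kHz.
Distinct values: {1.1 kHz, 7.8 kHz, 18.5 kHz, 20.7 kHz, 24.7 kHz}.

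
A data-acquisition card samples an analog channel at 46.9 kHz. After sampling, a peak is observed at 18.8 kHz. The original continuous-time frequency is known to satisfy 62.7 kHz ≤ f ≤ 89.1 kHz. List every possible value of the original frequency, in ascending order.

65.7 kHz, 75 kHz

Frequencies that alias to 18.8 kHz are k·fs ± 18.8 kHz for integer k ≥ 0.
k=0: 18.8 kHz.
k=1: 28.1 kHz, 65.7 kHz.
k=2: 75 kHz, 112.6 kHz.
k=3: 121.9 kHz, 159.5 kHz.
Within [62.7 kHz, 89.1 kHz]: 65.7 kHz, 75 kHz.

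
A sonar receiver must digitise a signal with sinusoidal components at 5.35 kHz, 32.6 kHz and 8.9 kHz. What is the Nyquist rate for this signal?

65.2 kHz

Highest-frequency component: 32.6 kHz.
Nyquist rate = 2 × 32.6 kHz = 65.2 kHz.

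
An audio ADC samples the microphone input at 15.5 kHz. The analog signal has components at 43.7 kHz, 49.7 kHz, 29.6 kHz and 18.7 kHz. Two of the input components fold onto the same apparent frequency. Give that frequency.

fs/2 = 7.75 kHz.
43.7 kHz mod fs = 12.7 kHz.
12.7 kHz > fs/2 = 7.75 kHz, folds to fs − 12.7 kHz = 2.8 kHz.
49.7 kHz mod fs = 3.2 kHz.
3.2 kHz ≤ fs/2 = 7.75 kHz, appears at 3.2 kHz.
29.6 kHz mod fs = 14.1 kHz.
14.1 kHz > fs/2 = 7.75 kHz, folds to fs − 14.1 kHz = 1.4 kHz.
18.7 kHz mod fs = 3.2 kHz.
3.2 kHz ≤ fs/2 = 7.75 kHz, appears at 3.2 kHz.
18.7 kHz and 49.7 kHz both map to 3.2 kHz.

3.2 kHz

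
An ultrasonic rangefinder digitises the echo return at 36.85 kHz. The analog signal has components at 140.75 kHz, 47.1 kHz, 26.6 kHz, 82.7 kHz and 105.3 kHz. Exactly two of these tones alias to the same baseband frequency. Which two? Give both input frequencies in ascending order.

fs/2 = 18.425 kHz.
140.75 kHz mod fs = 30.2 kHz.
30.2 kHz > fs/2 = 18.425 kHz, folds to fs − 30.2 kHz = 6.65 kHz.
47.1 kHz mod fs = 10.25 kHz.
10.25 kHz ≤ fs/2 = 18.425 kHz, appears at 10.25 kHz.
26.6 kHz > fs/2 = 18.425 kHz, folds to fs − 26.6 kHz = 10.25 kHz.
82.7 kHz mod fs = 9 kHz.
9 kHz ≤ fs/2 = 18.425 kHz, appears at 9 kHz.
105.3 kHz mod fs = 31.6 kHz.
31.6 kHz > fs/2 = 18.425 kHz, folds to fs − 31.6 kHz = 5.25 kHz.
26.6 kHz and 47.1 kHz both map to 10.25 kHz.

26.6 kHz, 47.1 kHz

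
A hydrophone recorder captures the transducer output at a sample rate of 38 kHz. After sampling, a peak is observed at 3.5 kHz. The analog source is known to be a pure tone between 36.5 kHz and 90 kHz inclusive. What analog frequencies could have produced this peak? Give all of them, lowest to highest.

41.5 kHz, 72.5 kHz, 79.5 kHz

Frequencies that alias to 3.5 kHz are k·fs ± 3.5 kHz for integer k ≥ 0.
k=0: 3.5 kHz.
k=1: 34.5 kHz, 41.5 kHz.
k=2: 72.5 kHz, 79.5 kHz.
k=3: 110.5 kHz, 117.5 kHz.
Within [36.5 kHz, 90 kHz]: 41.5 kHz, 72.5 kHz, 79.5 kHz.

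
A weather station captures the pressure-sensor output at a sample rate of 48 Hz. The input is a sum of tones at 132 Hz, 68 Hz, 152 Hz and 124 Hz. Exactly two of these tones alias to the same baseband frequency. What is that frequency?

20 Hz

fs/2 = 24 Hz.
132 Hz mod fs = 36 Hz.
36 Hz > fs/2 = 24 Hz, folds to fs − 36 Hz = 12 Hz.
68 Hz mod fs = 20 Hz.
20 Hz ≤ fs/2 = 24 Hz, appears at 20 Hz.
152 Hz mod fs = 8 Hz.
8 Hz ≤ fs/2 = 24 Hz, appears at 8 Hz.
124 Hz mod fs = 28 Hz.
28 Hz > fs/2 = 24 Hz, folds to fs − 28 Hz = 20 Hz.
68 Hz and 124 Hz both map to 20 Hz.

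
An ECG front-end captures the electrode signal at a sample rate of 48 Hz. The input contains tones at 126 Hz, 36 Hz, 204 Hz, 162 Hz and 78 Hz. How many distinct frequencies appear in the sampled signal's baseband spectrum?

2

fs/2 = 24 Hz.
126 Hz mod fs = 30 Hz.
30 Hz > fs/2 = 24 Hz, folds to fs − 30 Hz = 18 Hz.
36 Hz > fs/2 = 24 Hz, folds to fs − 36 Hz = 12 Hz.
204 Hz mod fs = 12 Hz.
12 Hz ≤ fs/2 = 24 Hz, appears at 12 Hz.
162 Hz mod fs = 18 Hz.
18 Hz ≤ fs/2 = 24 Hz, appears at 18 Hz.
78 Hz mod fs = 30 Hz.
30 Hz > fs/2 = 24 Hz, folds to fs − 30 Hz = 18 Hz.
Distinct values: {12 Hz, 18 Hz} → 2.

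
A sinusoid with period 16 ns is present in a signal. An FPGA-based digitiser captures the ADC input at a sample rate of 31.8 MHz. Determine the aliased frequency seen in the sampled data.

T = 16 ns → f = 1/T = 62.5 MHz.
62.5 MHz mod fs = 30.7 MHz.
30.7 MHz > fs/2 = 15.9 MHz, folds to fs − 30.7 MHz = 1.1 MHz.

1.1 MHz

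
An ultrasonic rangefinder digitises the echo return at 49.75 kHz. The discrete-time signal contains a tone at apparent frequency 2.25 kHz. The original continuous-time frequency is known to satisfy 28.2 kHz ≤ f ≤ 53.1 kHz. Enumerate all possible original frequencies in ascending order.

Frequencies that alias to 2.25 kHz are k·fs ± 2.25 kHz for integer k ≥ 0.
k=0: 2.25 kHz.
k=1: 47.5 kHz, 52 kHz.
k=2: 97.25 kHz, 101.75 kHz.
Within [28.2 kHz, 53.1 kHz]: 47.5 kHz, 52 kHz.

47.5 kHz, 52 kHz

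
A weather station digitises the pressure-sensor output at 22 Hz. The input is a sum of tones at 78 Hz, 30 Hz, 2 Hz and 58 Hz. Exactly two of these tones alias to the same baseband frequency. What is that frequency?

8 Hz

fs/2 = 11 Hz.
78 Hz mod fs = 12 Hz.
12 Hz > fs/2 = 11 Hz, folds to fs − 12 Hz = 10 Hz.
30 Hz mod fs = 8 Hz.
8 Hz ≤ fs/2 = 11 Hz, appears at 8 Hz.
2 Hz ≤ fs/2 = 11 Hz, passes unchanged.
58 Hz mod fs = 14 Hz.
14 Hz > fs/2 = 11 Hz, folds to fs − 14 Hz = 8 Hz.
30 Hz and 58 Hz both map to 8 Hz.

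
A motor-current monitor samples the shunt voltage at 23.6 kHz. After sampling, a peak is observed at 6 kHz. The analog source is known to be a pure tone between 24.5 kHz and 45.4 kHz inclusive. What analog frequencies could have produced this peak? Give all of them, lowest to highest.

29.6 kHz, 41.2 kHz

Frequencies that alias to 6 kHz are k·fs ± 6 kHz for integer k ≥ 0.
k=0: 6 kHz.
k=1: 17.6 kHz, 29.6 kHz.
k=2: 41.2 kHz, 53.2 kHz.
k=3: 64.8 kHz, 76.8 kHz.
Within [24.5 kHz, 45.4 kHz]: 29.6 kHz, 41.2 kHz.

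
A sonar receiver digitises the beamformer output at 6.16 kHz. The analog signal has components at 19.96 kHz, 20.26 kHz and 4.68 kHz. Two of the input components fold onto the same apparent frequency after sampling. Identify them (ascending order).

fs/2 = 3.08 kHz.
19.96 kHz mod fs = 1.48 kHz.
1.48 kHz ≤ fs/2 = 3.08 kHz, appears at 1.48 kHz.
20.26 kHz mod fs = 1.78 kHz.
1.78 kHz ≤ fs/2 = 3.08 kHz, appears at 1.78 kHz.
4.68 kHz > fs/2 = 3.08 kHz, folds to fs − 4.68 kHz = 1.48 kHz.
4.68 kHz and 19.96 kHz both map to 1.48 kHz.

4.68 kHz, 19.96 kHz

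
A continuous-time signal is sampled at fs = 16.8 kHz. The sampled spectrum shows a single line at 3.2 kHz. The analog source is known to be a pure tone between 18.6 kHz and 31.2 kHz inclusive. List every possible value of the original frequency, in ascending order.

20 kHz, 30.4 kHz

Frequencies that alias to 3.2 kHz are k·fs ± 3.2 kHz for integer k ≥ 0.
k=0: 3.2 kHz.
k=1: 13.6 kHz, 20 kHz.
k=2: 30.4 kHz, 36.8 kHz.
k=3: 47.2 kHz, 53.6 kHz.
Within [18.6 kHz, 31.2 kHz]: 20 kHz, 30.4 kHz.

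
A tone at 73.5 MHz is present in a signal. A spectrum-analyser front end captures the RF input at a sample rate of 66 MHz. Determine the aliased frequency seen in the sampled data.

73.5 MHz mod fs = 7.5 MHz.
7.5 MHz ≤ fs/2 = 33 MHz, appears at 7.5 MHz.

7.5 MHz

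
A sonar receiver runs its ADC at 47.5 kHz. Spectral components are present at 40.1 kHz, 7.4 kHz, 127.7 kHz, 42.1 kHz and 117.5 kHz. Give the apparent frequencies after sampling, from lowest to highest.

5.4 kHz, 7.4 kHz, 14.8 kHz, 22.5 kHz

fs/2 = 23.75 kHz.
40.1 kHz > fs/2 = 23.75 kHz, folds to fs − 40.1 kHz = 7.4 kHz.
7.4 kHz ≤ fs/2 = 23.75 kHz, passes unchanged.
127.7 kHz mod fs = 32.7 kHz.
32.7 kHz > fs/2 = 23.75 kHz, folds to fs − 32.7 kHz = 14.8 kHz.
42.1 kHz > fs/2 = 23.75 kHz, folds to fs − 42.1 kHz = 5.4 kHz.
117.5 kHz mod fs = 22.5 kHz.
22.5 kHz ≤ fs/2 = 23.75 kHz, appears at 22.5 kHz.
Distinct values: {5.4 kHz, 7.4 kHz, 14.8 kHz, 22.5 kHz}.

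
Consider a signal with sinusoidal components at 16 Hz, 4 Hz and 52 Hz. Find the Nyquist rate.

Highest-frequency component: 52 Hz.
Nyquist rate = 2 × 52 Hz = 104 Hz.

104 Hz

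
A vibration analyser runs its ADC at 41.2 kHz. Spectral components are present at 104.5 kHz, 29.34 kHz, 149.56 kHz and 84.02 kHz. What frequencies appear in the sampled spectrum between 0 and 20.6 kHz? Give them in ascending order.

fs/2 = 20.6 kHz.
104.5 kHz mod fs = 22.1 kHz.
22.1 kHz > fs/2 = 20.6 kHz, folds to fs − 22.1 kHz = 19.1 kHz.
29.34 kHz > fs/2 = 20.6 kHz, folds to fs − 29.34 kHz = 11.86 kHz.
149.56 kHz mod fs = 25.96 kHz.
25.96 kHz > fs/2 = 20.6 kHz, folds to fs − 25.96 kHz = 15.24 kHz.
84.02 kHz mod fs = 1.62 kHz.
1.62 kHz ≤ fs/2 = 20.6 kHz, appears at 1.62 kHz.
Distinct values: {1.62 kHz, 11.86 kHz, 15.24 kHz, 19.1 kHz}.

1.62 kHz, 11.86 kHz, 15.24 kHz, 19.1 kHz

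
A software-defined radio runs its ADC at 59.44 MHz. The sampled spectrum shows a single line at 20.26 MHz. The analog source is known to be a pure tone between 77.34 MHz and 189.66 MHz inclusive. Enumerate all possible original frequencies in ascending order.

79.7 MHz, 98.62 MHz, 139.14 MHz, 158.06 MHz

Frequencies that alias to 20.26 MHz are k·fs ± 20.26 MHz for integer k ≥ 0.
k=0: 20.26 MHz.
k=1: 39.18 MHz, 79.7 MHz.
k=2: 98.62 MHz, 139.14 MHz.
k=3: 158.06 MHz, 198.58 MHz.
k=4: 217.5 MHz, 258.02 MHz.
Within [77.34 MHz, 189.66 MHz]: 79.7 MHz, 98.62 MHz, 139.14 MHz, 158.06 MHz.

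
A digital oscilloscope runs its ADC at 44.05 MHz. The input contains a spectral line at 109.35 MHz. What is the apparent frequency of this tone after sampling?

21.25 MHz

109.35 MHz mod fs = 21.25 MHz.
21.25 MHz ≤ fs/2 = 22.025 MHz, appears at 21.25 MHz.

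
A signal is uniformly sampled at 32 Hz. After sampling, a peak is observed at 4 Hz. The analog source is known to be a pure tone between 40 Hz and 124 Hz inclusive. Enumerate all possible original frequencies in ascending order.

60 Hz, 68 Hz, 92 Hz, 100 Hz, 124 Hz

Frequencies that alias to 4 Hz are k·fs ± 4 Hz for integer k ≥ 0.
k=0: 4 Hz.
k=1: 28 Hz, 36 Hz.
k=2: 60 Hz, 68 Hz.
k=3: 92 Hz, 100 Hz.
k=4: 124 Hz, 132 Hz.
k=5: 156 Hz, 164 Hz.
Within [40 Hz, 124 Hz]: 60 Hz, 68 Hz, 92 Hz, 100 Hz, 124 Hz.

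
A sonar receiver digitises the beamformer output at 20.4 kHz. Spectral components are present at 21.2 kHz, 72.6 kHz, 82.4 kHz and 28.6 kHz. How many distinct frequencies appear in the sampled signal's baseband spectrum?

fs/2 = 10.2 kHz.
21.2 kHz mod fs = 0.8 kHz.
0.8 kHz ≤ fs/2 = 10.2 kHz, appears at 0.8 kHz.
72.6 kHz mod fs = 11.4 kHz.
11.4 kHz > fs/2 = 10.2 kHz, folds to fs − 11.4 kHz = 9 kHz.
82.4 kHz mod fs = 0.8 kHz.
0.8 kHz ≤ fs/2 = 10.2 kHz, appears at 0.8 kHz.
28.6 kHz mod fs = 8.2 kHz.
8.2 kHz ≤ fs/2 = 10.2 kHz, appears at 8.2 kHz.
Distinct values: {0.8 kHz, 8.2 kHz, 9 kHz} → 3.

3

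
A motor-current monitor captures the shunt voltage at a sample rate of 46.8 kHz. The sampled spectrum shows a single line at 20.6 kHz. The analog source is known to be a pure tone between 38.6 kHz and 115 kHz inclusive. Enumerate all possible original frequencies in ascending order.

Frequencies that alias to 20.6 kHz are k·fs ± 20.6 kHz for integer k ≥ 0.
k=0: 20.6 kHz.
k=1: 26.2 kHz, 67.4 kHz.
k=2: 73 kHz, 114.2 kHz.
k=3: 119.8 kHz, 161 kHz.
Within [38.6 kHz, 115 kHz]: 67.4 kHz, 73 kHz, 114.2 kHz.

67.4 kHz, 73 kHz, 114.2 kHz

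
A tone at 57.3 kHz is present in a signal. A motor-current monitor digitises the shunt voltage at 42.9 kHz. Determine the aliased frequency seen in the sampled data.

57.3 kHz mod fs = 14.4 kHz.
14.4 kHz ≤ fs/2 = 21.45 kHz, appears at 14.4 kHz.

14.4 kHz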